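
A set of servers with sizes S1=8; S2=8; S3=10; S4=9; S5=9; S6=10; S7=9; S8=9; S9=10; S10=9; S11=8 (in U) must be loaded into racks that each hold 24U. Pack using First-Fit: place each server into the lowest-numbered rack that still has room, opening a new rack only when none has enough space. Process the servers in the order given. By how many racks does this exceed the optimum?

First-Fit: [8,8,8] [10,9] [9,10] [9,9] [10,9] → 5 racks.
Total size 99U; any packing needs at least ⌈99/24⌉ = 5 racks.
So 5 is already optimal.

0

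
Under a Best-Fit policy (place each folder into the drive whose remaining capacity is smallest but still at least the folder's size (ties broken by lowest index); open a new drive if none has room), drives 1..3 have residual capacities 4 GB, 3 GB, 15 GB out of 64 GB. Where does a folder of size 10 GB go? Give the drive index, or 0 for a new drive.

Drives with room: drive 3 (15 GB).
Tightest fit is drive 3 with 15 GB free.

3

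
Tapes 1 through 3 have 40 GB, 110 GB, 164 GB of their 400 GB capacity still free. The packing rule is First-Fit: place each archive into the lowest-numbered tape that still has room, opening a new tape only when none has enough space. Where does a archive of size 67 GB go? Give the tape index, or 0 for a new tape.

Tapes with room: tape 2 (110 GB), tape 3 (164 GB).
The first with room is tape 2.

2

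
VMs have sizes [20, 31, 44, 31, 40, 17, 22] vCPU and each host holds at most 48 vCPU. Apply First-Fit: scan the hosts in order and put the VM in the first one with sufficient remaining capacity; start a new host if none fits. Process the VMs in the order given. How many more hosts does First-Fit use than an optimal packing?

1

First-Fit: [20,17] [31] [44] [31] [40] [22] → 6 hosts.
Total size 205 vCPU; any packing needs at least ⌈205/48⌉ = 5 hosts.
An optimal packing achieves that bound: [44] [40] [31,17] [31] [22,20] → 5 hosts.
Excess: 6 − 5 = 1.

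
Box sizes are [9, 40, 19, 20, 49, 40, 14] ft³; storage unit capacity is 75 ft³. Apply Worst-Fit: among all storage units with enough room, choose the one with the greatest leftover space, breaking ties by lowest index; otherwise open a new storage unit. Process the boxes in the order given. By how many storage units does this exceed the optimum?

0

Worst-Fit: [9,40,19] [20,49] [40,14] → 3 storage units.
Total size 191 ft³; any packing needs at least ⌈191/75⌉ = 3 storage units.
So 3 is already optimal.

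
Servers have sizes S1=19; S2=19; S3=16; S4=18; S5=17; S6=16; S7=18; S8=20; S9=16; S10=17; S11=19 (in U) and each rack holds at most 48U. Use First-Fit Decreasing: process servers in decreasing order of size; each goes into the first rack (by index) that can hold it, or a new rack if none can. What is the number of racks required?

5

Sorted descending: 20, 19, 19, 19, 18, 18, 17, 17, 16, 16, 16.
rack 1: place 20U, 28U left
rack 1: place 19U, 9U left
rack 2: place 19U, 29U left
rack 2: place 19U, 10U left
rack 3: place 18U, 30U left
rack 3: place 18U, 12U left
rack 4: place 17U, 31U left
rack 4: place 17U, 14U left
rack 5: place 16U, 32U left
rack 5: place 16U, 16U left
rack 5: place 16U, 0U left
Final racks: [20,19] [19,19] [18,18] [17,17] [16,16,16].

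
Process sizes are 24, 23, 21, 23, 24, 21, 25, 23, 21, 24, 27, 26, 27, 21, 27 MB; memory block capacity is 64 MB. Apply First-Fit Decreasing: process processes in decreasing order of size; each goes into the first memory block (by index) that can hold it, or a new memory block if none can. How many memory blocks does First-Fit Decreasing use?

7

Sorted descending: 27, 27, 27, 26, 25, 24, 24, 24, 23, 23, 23, 21, 21, 21, 21.
27 MB → memory block 1 (remaining 37 MB)
27 MB → memory block 1 (remaining 10 MB)
27 MB → memory block 2 (remaining 37 MB)
26 MB → memory block 2 (remaining 11 MB)
25 MB → memory block 3 (remaining 39 MB)
24 MB → memory block 3 (remaining 15 MB)
24 MB → memory block 4 (remaining 40 MB)
24 MB → memory block 4 (remaining 16 MB)
23 MB → memory block 5 (remaining 41 MB)
23 MB → memory block 5 (remaining 18 MB)
23 MB → memory block 6 (remaining 41 MB)
21 MB → memory block 6 (remaining 20 MB)
21 MB → memory block 7 (remaining 43 MB)
21 MB → memory block 7 (remaining 22 MB)
21 MB → memory block 7 (remaining 1 MB)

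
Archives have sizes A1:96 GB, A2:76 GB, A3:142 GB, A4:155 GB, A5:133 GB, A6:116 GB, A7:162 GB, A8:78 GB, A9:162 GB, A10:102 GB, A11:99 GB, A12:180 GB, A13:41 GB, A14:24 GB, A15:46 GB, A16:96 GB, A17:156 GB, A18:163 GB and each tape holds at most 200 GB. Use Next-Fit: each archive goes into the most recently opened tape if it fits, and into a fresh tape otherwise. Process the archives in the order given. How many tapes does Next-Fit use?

15

Put A1 (96 GB) in tape 1; 104 GB remain.
Put A2 (76 GB) in tape 1; 28 GB remain.
Put A3 (142 GB) in tape 2; 58 GB remain.
Put A4 (155 GB) in tape 3; 45 GB remain.
Put A5 (133 GB) in tape 4; 67 GB remain.
Put A6 (116 GB) in tape 5; 84 GB remain.
Put A7 (162 GB) in tape 6; 38 GB remain.
Put A8 (78 GB) in tape 7; 122 GB remain.
Put A9 (162 GB) in tape 8; 38 GB remain.
Put A10 (102 GB) in tape 9; 98 GB remain.
Put A11 (99 GB) in tape 10; 101 GB remain.
Put A12 (180 GB) in tape 11; 20 GB remain.
Put A13 (41 GB) in tape 12; 159 GB remain.
Put A14 (24 GB) in tape 12; 135 GB remain.
Put A15 (46 GB) in tape 12; 89 GB remain.
Put A16 (96 GB) in tape 13; 104 GB remain.
Put A17 (156 GB) in tape 14; 44 GB remain.
Put A18 (163 GB) in tape 15; 37 GB remain.
Final tapes: [96,76] [142] [155] [133] [116] [162] [78] [162] [102] [99] [180] [41,24,46] [96] [156] [163].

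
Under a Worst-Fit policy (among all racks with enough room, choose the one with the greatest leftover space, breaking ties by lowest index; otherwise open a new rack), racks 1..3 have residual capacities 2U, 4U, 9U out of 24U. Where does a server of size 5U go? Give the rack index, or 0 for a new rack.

Racks with room: rack 3 (9U).
Most room is rack 3 with 9U free.

3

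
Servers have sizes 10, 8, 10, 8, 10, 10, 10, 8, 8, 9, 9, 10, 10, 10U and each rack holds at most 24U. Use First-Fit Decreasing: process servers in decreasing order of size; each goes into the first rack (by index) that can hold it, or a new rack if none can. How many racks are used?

Sorted descending: 10, 10, 10, 10, 10, 10, 10, 10, 9, 9, 8, 8, 8, 8.
Put 10U in rack 1; 14U remain.
Put 10U in rack 1; 4U remain.
Put 10U in rack 2; 14U remain.
Put 10U in rack 2; 4U remain.
Put 10U in rack 3; 14U remain.
Put 10U in rack 3; 4U remain.
Put 10U in rack 4; 14U remain.
Put 10U in rack 4; 4U remain.
Put 9U in rack 5; 15U remain.
Put 9U in rack 5; 6U remain.
Put 8U in rack 6; 16U remain.
Put 8U in rack 6; 8U remain.
Put 8U in rack 6; 0U remain.
Put 8U in rack 7; 16U remain.

7 racks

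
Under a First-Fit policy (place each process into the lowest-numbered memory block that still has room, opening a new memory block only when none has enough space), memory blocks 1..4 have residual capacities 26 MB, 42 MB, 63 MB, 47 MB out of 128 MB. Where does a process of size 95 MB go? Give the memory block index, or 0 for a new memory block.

0

No memory block has ≥ 95 MB free, so a new memory block is opened.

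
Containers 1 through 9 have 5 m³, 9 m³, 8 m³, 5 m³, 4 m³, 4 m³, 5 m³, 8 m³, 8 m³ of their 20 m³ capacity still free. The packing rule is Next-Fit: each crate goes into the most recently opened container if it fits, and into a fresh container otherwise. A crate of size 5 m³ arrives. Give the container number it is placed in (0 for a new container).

Next-Fit only looks at container 9, which has 8 m³ free.
5 m³ fits there.

9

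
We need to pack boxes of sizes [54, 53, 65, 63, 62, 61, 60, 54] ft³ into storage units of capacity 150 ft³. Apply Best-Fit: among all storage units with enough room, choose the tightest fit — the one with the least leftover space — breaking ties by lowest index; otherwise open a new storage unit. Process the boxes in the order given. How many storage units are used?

storage unit 1: place 54 ft³, 96 ft³ left
storage unit 1: place 53 ft³, 43 ft³ left
storage unit 2: place 65 ft³, 85 ft³ left
storage unit 2: place 63 ft³, 22 ft³ left
storage unit 3: place 62 ft³, 88 ft³ left
storage unit 3: place 61 ft³, 27 ft³ left
storage unit 4: place 60 ft³, 90 ft³ left
storage unit 4: place 54 ft³, 36 ft³ left

4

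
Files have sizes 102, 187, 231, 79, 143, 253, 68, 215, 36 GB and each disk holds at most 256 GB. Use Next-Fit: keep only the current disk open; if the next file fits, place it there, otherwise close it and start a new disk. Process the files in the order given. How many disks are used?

Put 102 GB in disk 1; 154 GB remain.
Put 187 GB in disk 2; 69 GB remain.
Put 231 GB in disk 3; 25 GB remain.
Put 79 GB in disk 4; 177 GB remain.
Put 143 GB in disk 4; 34 GB remain.
Put 253 GB in disk 5; 3 GB remain.
Put 68 GB in disk 6; 188 GB remain.
Put 215 GB in disk 7; 41 GB remain.
Put 36 GB in disk 7; 5 GB remain.

7 disks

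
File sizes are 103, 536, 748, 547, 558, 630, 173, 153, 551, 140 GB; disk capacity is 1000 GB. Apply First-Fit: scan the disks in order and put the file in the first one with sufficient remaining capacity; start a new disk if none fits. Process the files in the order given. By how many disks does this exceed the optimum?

0

First-Fit: [103,536,173,153] [748,140] [547] [558] [630] [551] → 6 disks.
6 files exceed 500 GB (half the capacity), and no two of those can share a disk, so at least 6 disks are needed.
So 6 is already optimal.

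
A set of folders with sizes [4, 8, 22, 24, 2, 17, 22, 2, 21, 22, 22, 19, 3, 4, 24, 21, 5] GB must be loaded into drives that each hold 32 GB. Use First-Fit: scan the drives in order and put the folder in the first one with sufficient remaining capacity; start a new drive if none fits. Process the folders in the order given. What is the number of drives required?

10

drive 1: place 4 GB, 28 GB left
drive 1: place 8 GB, 20 GB left
drive 2: place 22 GB, 10 GB left
drive 3: place 24 GB, 8 GB left
drive 1: place 2 GB, 18 GB left
drive 1: place 17 GB, 1 GB left
drive 4: place 22 GB, 10 GB left
drive 2: place 2 GB, 8 GB left
drive 5: place 21 GB, 11 GB left
drive 6: place 22 GB, 10 GB left
drive 7: place 22 GB, 10 GB left
drive 8: place 19 GB, 13 GB left
drive 2: place 3 GB, 5 GB left
drive 2: place 4 GB, 1 GB left
drive 9: place 24 GB, 8 GB left
drive 10: place 21 GB, 11 GB left
drive 3: place 5 GB, 3 GB left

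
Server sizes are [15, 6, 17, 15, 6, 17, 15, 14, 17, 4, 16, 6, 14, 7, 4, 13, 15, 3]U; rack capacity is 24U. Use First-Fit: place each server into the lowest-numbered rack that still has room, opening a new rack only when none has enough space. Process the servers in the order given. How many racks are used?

15U → rack 1 (remaining 9U)
6U → rack 1 (remaining 3U)
17U → rack 2 (remaining 7U)
15U → rack 3 (remaining 9U)
6U → rack 2 (remaining 1U)
17U → rack 4 (remaining 7U)
15U → rack 5 (remaining 9U)
14U → rack 6 (remaining 10U)
17U → rack 7 (remaining 7U)
4U → rack 3 (remaining 5U)
16U → rack 8 (remaining 8U)
6U → rack 4 (remaining 1U)
14U → rack 9 (remaining 10U)
7U → rack 5 (remaining 2U)
4U → rack 3 (remaining 1U)
13U → rack 10 (remaining 11U)
15U → rack 11 (remaining 9U)
3U → rack 1 (remaining 0U)
Final racks: [15,6,3] [17,6] [15,4,4] [17,6] [15,7] [14] [17] [16] [14] [13] [15].

11 racks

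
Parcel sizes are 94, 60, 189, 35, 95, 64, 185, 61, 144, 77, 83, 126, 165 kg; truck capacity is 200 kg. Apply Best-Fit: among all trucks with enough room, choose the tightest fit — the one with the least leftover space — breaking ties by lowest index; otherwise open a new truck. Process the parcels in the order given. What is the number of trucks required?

Put 94 kg in truck 1; 106 kg remain.
Put 60 kg in truck 1; 46 kg remain.
Put 189 kg in truck 2; 11 kg remain.
Put 35 kg in truck 1; 11 kg remain.
Put 95 kg in truck 3; 105 kg remain.
Put 64 kg in truck 3; 41 kg remain.
Put 185 kg in truck 4; 15 kg remain.
Put 61 kg in truck 5; 139 kg remain.
Put 144 kg in truck 6; 56 kg remain.
Put 77 kg in truck 5; 62 kg remain.
Put 83 kg in truck 7; 117 kg remain.
Put 126 kg in truck 8; 74 kg remain.
Put 165 kg in truck 9; 35 kg remain.

9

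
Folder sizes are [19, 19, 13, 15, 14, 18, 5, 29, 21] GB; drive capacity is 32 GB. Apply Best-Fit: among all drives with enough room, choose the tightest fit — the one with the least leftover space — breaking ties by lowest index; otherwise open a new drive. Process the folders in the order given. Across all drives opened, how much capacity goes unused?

drive 1: place 19 GB, 13 GB left
drive 2: place 19 GB, 13 GB left
drive 1: place 13 GB, 0 GB left
drive 3: place 15 GB, 17 GB left
drive 3: place 14 GB, 3 GB left
drive 4: place 18 GB, 14 GB left
drive 2: place 5 GB, 8 GB left
drive 5: place 29 GB, 3 GB left
drive 6: place 21 GB, 11 GB left
6 drives × 32 GB = 192 GB; used 153 GB; unused 39 GB.

39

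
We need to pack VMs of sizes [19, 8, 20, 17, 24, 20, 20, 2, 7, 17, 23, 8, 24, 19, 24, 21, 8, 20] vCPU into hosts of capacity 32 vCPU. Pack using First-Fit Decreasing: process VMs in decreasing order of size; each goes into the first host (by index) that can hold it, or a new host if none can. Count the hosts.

13 hosts

Sorted descending: 24, 24, 24, 23, 21, 20, 20, 20, 20, 19, 19, 17, 17, 8, 8, 8, 7, 2.
24 vCPU → host 1 (remaining 8 vCPU)
24 vCPU → host 2 (remaining 8 vCPU)
24 vCPU → host 3 (remaining 8 vCPU)
23 vCPU → host 4 (remaining 9 vCPU)
21 vCPU → host 5 (remaining 11 vCPU)
20 vCPU → host 6 (remaining 12 vCPU)
20 vCPU → host 7 (remaining 12 vCPU)
20 vCPU → host 8 (remaining 12 vCPU)
20 vCPU → host 9 (remaining 12 vCPU)
19 vCPU → host 10 (remaining 13 vCPU)
19 vCPU → host 11 (remaining 13 vCPU)
17 vCPU → host 12 (remaining 15 vCPU)
17 vCPU → host 13 (remaining 15 vCPU)
8 vCPU → host 1 (remaining 0 vCPU)
8 vCPU → host 2 (remaining 0 vCPU)
8 vCPU → host 3 (remaining 0 vCPU)
7 vCPU → host 4 (remaining 2 vCPU)
2 vCPU → host 4 (remaining 0 vCPU)
Final hosts: [24,8] [24,8] [24,8] [23,7,2] [21] [20] [20] [20] [20] [19] [19] [17] [17].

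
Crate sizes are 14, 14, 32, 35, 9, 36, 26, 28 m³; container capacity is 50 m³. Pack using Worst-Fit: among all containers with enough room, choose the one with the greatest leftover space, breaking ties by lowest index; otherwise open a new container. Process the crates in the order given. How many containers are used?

Put 14 m³ in container 1; 36 m³ remain.
Put 14 m³ in container 1; 22 m³ remain.
Put 32 m³ in container 2; 18 m³ remain.
Put 35 m³ in container 3; 15 m³ remain.
Put 9 m³ in container 1; 13 m³ remain.
Put 36 m³ in container 4; 14 m³ remain.
Put 26 m³ in container 5; 24 m³ remain.
Put 28 m³ in container 6; 22 m³ remain.

6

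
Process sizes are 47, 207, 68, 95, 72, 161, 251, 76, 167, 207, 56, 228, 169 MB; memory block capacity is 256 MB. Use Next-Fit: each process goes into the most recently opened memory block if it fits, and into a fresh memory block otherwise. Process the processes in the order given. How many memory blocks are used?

9

47 MB → memory block 1 (remaining 209 MB)
207 MB → memory block 1 (remaining 2 MB)
68 MB → memory block 2 (remaining 188 MB)
95 MB → memory block 2 (remaining 93 MB)
72 MB → memory block 2 (remaining 21 MB)
161 MB → memory block 3 (remaining 95 MB)
251 MB → memory block 4 (remaining 5 MB)
76 MB → memory block 5 (remaining 180 MB)
167 MB → memory block 5 (remaining 13 MB)
207 MB → memory block 6 (remaining 49 MB)
56 MB → memory block 7 (remaining 200 MB)
228 MB → memory block 8 (remaining 28 MB)
169 MB → memory block 9 (remaining 87 MB)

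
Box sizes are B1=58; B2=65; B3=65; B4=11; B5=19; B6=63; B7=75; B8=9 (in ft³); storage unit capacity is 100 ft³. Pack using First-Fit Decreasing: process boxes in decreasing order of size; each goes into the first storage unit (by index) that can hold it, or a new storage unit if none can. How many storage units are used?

Sorted descending: 75, 65, 65, 63, 58, 19, 11, 9.
75 ft³ → storage unit 1 (remaining 25 ft³)
65 ft³ → storage unit 2 (remaining 35 ft³)
65 ft³ → storage unit 3 (remaining 35 ft³)
63 ft³ → storage unit 4 (remaining 37 ft³)
58 ft³ → storage unit 5 (remaining 42 ft³)
19 ft³ → storage unit 1 (remaining 6 ft³)
11 ft³ → storage unit 2 (remaining 24 ft³)
9 ft³ → storage unit 2 (remaining 15 ft³)

5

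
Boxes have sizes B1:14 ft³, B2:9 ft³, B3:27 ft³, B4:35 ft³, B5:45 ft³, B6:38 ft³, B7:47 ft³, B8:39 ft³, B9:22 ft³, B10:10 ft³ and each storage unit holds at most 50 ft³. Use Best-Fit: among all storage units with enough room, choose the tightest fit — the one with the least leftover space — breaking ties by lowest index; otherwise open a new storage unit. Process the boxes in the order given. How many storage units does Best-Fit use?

7

B1 (14 ft³) → storage unit 1 (remaining 36 ft³)
B2 (9 ft³) → storage unit 1 (remaining 27 ft³)
B3 (27 ft³) → storage unit 1 (remaining 0 ft³)
B4 (35 ft³) → storage unit 2 (remaining 15 ft³)
B5 (45 ft³) → storage unit 3 (remaining 5 ft³)
B6 (38 ft³) → storage unit 4 (remaining 12 ft³)
B7 (47 ft³) → storage unit 5 (remaining 3 ft³)
B8 (39 ft³) → storage unit 6 (remaining 11 ft³)
B9 (22 ft³) → storage unit 7 (remaining 28 ft³)
B10 (10 ft³) → storage unit 6 (remaining 1 ft³)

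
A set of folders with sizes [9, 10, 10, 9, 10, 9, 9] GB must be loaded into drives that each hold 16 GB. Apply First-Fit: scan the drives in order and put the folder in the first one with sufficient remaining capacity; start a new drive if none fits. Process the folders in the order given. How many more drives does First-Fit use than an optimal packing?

0

First-Fit: [9] [10] [10] [9] [10] [9] [9] → 7 drives.
7 folders exceed 8 GB (half the capacity), and no two of those can share a drive, so at least 7 drives are needed.
So 7 is already optimal.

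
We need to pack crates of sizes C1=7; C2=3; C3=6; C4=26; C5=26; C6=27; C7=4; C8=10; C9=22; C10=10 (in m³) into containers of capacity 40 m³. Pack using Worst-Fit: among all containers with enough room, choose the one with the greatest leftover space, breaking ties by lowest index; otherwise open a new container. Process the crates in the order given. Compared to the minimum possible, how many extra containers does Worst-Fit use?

Worst-Fit: [7,3,6,4,10] [26] [26] [27] [22,10] → 5 containers.
Total size 141 m³; any packing needs at least ⌈141/40⌉ = 4 containers.
An optimal packing achieves that bound: [27,10,3] [26,10,4] [26,7,6] [22] → 4 containers.
Excess: 5 − 4 = 1.

1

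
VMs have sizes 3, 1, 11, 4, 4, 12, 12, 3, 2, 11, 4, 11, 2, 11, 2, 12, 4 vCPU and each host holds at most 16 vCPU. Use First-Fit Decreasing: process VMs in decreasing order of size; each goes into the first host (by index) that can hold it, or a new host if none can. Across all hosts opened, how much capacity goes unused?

Sorted descending: 12, 12, 12, 11, 11, 11, 11, 4, 4, 4, 4, 3, 3, 2, 2, 2, 1.
host 1: place 12 vCPU, 4 vCPU left
host 2: place 12 vCPU, 4 vCPU left
host 3: place 12 vCPU, 4 vCPU left
host 4: place 11 vCPU, 5 vCPU left
host 5: place 11 vCPU, 5 vCPU left
host 6: place 11 vCPU, 5 vCPU left
host 7: place 11 vCPU, 5 vCPU left
host 1: place 4 vCPU, 0 vCPU left
host 2: place 4 vCPU, 0 vCPU left
host 3: place 4 vCPU, 0 vCPU left
host 4: place 4 vCPU, 1 vCPU left
host 5: place 3 vCPU, 2 vCPU left
host 6: place 3 vCPU, 2 vCPU left
host 5: place 2 vCPU, 0 vCPU left
host 6: place 2 vCPU, 0 vCPU left
host 7: place 2 vCPU, 3 vCPU left
host 4: place 1 vCPU, 0 vCPU left
7 hosts × 16 vCPU = 112 vCPU; used 109 vCPU; unused 3 vCPU.

3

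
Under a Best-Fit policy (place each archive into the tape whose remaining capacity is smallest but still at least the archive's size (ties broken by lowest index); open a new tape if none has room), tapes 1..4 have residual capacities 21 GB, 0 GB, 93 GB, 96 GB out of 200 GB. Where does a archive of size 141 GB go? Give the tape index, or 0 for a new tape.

No tape has ≥ 141 GB free, so a new tape is opened.

0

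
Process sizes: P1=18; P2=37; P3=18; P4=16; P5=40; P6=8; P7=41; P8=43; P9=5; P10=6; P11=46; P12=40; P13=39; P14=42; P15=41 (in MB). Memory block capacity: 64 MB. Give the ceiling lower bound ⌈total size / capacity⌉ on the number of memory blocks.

7

Total size = 18 + 37 + 18 + 16 + 40 + 8 + 41 + 43 + 5 + 6 + 46 + 40 + 39 + 42 + 41 = 440 MB.
⌈440 / 64⌉ = 7.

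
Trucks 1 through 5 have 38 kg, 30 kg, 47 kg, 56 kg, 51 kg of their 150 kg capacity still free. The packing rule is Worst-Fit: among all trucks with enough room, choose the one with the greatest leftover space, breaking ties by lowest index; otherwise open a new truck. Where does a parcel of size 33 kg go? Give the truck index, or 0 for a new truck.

4

Trucks with room: truck 1 (38 kg), truck 3 (47 kg), truck 4 (56 kg), truck 5 (51 kg).
Most room is truck 4 with 56 kg free.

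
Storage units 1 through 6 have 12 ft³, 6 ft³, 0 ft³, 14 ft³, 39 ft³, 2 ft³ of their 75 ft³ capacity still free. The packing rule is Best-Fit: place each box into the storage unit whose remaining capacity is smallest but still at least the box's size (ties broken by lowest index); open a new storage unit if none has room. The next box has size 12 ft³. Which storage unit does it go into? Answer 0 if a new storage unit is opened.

Storage units with room: storage unit 1 (12 ft³), storage unit 4 (14 ft³), storage unit 5 (39 ft³).
Tightest fit is storage unit 1 with 12 ft³ free.

1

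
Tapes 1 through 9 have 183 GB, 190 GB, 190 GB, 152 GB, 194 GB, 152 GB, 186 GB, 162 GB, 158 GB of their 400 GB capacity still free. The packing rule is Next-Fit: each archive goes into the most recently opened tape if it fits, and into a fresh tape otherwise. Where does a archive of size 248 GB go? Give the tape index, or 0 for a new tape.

Next-Fit only looks at tape 9, which has 158 GB free.
248 GB does not fit, so a new tape is opened.

0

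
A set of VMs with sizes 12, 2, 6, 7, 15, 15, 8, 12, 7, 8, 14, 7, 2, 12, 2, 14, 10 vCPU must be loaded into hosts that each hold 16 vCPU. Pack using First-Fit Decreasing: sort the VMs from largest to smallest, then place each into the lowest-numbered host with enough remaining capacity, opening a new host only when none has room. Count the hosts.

11 hosts

Sorted descending: 15, 15, 14, 14, 12, 12, 12, 10, 8, 8, 7, 7, 7, 6, 2, 2, 2.
15 vCPU → host 1 (remaining 1 vCPU)
15 vCPU → host 2 (remaining 1 vCPU)
14 vCPU → host 3 (remaining 2 vCPU)
14 vCPU → host 4 (remaining 2 vCPU)
12 vCPU → host 5 (remaining 4 vCPU)
12 vCPU → host 6 (remaining 4 vCPU)
12 vCPU → host 7 (remaining 4 vCPU)
10 vCPU → host 8 (remaining 6 vCPU)
8 vCPU → host 9 (remaining 8 vCPU)
8 vCPU → host 9 (remaining 0 vCPU)
7 vCPU → host 10 (remaining 9 vCPU)
7 vCPU → host 10 (remaining 2 vCPU)
7 vCPU → host 11 (remaining 9 vCPU)
6 vCPU → host 8 (remaining 0 vCPU)
2 vCPU → host 3 (remaining 0 vCPU)
2 vCPU → host 4 (remaining 0 vCPU)
2 vCPU → host 5 (remaining 2 vCPU)
Final hosts: [15] [15] [14,2] [14,2] [12,2] [12] [12] [10,6] [8,8] [7,7] [7].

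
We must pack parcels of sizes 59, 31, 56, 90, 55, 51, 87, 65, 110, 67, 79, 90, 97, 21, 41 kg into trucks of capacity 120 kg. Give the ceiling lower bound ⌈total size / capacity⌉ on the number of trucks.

Total size = 59 + 31 + 56 + 90 + 55 + 51 + 87 + 65 + 110 + 67 + 79 + 90 + 97 + 21 + 41 = 999 kg.
⌈999 / 120⌉ = 9.

9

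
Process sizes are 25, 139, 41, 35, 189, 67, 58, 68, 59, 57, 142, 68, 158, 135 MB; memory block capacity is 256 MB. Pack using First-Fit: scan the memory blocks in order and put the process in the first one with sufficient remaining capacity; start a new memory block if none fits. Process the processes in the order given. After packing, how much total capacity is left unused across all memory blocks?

295

Put 25 MB in memory block 1; 231 MB remain.
Put 139 MB in memory block 1; 92 MB remain.
Put 41 MB in memory block 1; 51 MB remain.
Put 35 MB in memory block 1; 16 MB remain.
Put 189 MB in memory block 2; 67 MB remain.
Put 67 MB in memory block 2; 0 MB remain.
Put 58 MB in memory block 3; 198 MB remain.
Put 68 MB in memory block 3; 130 MB remain.
Put 59 MB in memory block 3; 71 MB remain.
Put 57 MB in memory block 3; 14 MB remain.
Put 142 MB in memory block 4; 114 MB remain.
Put 68 MB in memory block 4; 46 MB remain.
Put 158 MB in memory block 5; 98 MB remain.
Put 135 MB in memory block 6; 121 MB remain.
6 memory blocks × 256 MB = 1536 MB; used 1241 MB; unused 295 MB.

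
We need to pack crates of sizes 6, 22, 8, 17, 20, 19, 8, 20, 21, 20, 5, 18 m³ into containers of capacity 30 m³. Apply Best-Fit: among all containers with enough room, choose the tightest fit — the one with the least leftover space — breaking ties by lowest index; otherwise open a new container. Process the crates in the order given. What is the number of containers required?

Put 6 m³ in container 1; 24 m³ remain.
Put 22 m³ in container 1; 2 m³ remain.
Put 8 m³ in container 2; 22 m³ remain.
Put 17 m³ in container 2; 5 m³ remain.
Put 20 m³ in container 3; 10 m³ remain.
Put 19 m³ in container 4; 11 m³ remain.
Put 8 m³ in container 3; 2 m³ remain.
Put 20 m³ in container 5; 10 m³ remain.
Put 21 m³ in container 6; 9 m³ remain.
Put 20 m³ in container 7; 10 m³ remain.
Put 5 m³ in container 2; 0 m³ remain.
Put 18 m³ in container 8; 12 m³ remain.

8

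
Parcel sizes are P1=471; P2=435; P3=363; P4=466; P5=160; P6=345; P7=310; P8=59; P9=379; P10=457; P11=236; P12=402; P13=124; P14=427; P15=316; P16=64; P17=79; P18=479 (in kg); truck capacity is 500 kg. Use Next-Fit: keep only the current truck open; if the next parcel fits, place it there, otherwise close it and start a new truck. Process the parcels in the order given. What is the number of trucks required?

P1 (471 kg) → truck 1 (remaining 29 kg)
P2 (435 kg) → truck 2 (remaining 65 kg)
P3 (363 kg) → truck 3 (remaining 137 kg)
P4 (466 kg) → truck 4 (remaining 34 kg)
P5 (160 kg) → truck 5 (remaining 340 kg)
P6 (345 kg) → truck 6 (remaining 155 kg)
P7 (310 kg) → truck 7 (remaining 190 kg)
P8 (59 kg) → truck 7 (remaining 131 kg)
P9 (379 kg) → truck 8 (remaining 121 kg)
P10 (457 kg) → truck 9 (remaining 43 kg)
P11 (236 kg) → truck 10 (remaining 264 kg)
P12 (402 kg) → truck 11 (remaining 98 kg)
P13 (124 kg) → truck 12 (remaining 376 kg)
P14 (427 kg) → truck 13 (remaining 73 kg)
P15 (316 kg) → truck 14 (remaining 184 kg)
P16 (64 kg) → truck 14 (remaining 120 kg)
P17 (79 kg) → truck 14 (remaining 41 kg)
P18 (479 kg) → truck 15 (remaining 21 kg)

15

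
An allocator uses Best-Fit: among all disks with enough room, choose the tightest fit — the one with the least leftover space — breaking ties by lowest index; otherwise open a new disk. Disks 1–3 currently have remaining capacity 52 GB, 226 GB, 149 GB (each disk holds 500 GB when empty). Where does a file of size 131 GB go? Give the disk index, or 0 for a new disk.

3

Disks with room: disk 2 (226 GB), disk 3 (149 GB).
Tightest fit is disk 3 with 149 GB free.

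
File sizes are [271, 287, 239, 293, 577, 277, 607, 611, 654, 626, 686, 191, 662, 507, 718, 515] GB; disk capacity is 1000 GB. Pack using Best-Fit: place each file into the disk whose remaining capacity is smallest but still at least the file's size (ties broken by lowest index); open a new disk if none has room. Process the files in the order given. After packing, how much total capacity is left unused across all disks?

3279

Put 271 GB in disk 1; 729 GB remain.
Put 287 GB in disk 1; 442 GB remain.
Put 239 GB in disk 1; 203 GB remain.
Put 293 GB in disk 2; 707 GB remain.
Put 577 GB in disk 2; 130 GB remain.
Put 277 GB in disk 3; 723 GB remain.
Put 607 GB in disk 3; 116 GB remain.
Put 611 GB in disk 4; 389 GB remain.
Put 654 GB in disk 5; 346 GB remain.
Put 626 GB in disk 6; 374 GB remain.
Put 686 GB in disk 7; 314 GB remain.
Put 191 GB in disk 1; 12 GB remain.
Put 662 GB in disk 8; 338 GB remain.
Put 507 GB in disk 9; 493 GB remain.
Put 718 GB in disk 10; 282 GB remain.
Put 515 GB in disk 11; 485 GB remain.
11 disks × 1000 GB = 11000 GB; used 7721 GB; unused 3279 GB.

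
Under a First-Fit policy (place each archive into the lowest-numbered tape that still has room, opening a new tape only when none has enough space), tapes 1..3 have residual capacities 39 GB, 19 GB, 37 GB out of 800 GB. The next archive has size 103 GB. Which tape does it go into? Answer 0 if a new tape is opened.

0

No tape has ≥ 103 GB free, so a new tape is opened.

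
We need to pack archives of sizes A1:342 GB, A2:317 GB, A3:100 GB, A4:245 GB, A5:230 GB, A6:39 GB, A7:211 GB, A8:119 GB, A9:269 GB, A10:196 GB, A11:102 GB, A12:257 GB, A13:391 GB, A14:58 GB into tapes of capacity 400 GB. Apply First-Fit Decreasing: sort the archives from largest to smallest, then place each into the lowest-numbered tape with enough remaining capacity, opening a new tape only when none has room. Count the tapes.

Sorted descending: 391, 342, 317, 269, 257, 245, 230, 211, 196, 119, 102, 100, 58, 39.
391 GB → tape 1 (remaining 9 GB)
342 GB → tape 2 (remaining 58 GB)
317 GB → tape 3 (remaining 83 GB)
269 GB → tape 4 (remaining 131 GB)
257 GB → tape 5 (remaining 143 GB)
245 GB → tape 6 (remaining 155 GB)
230 GB → tape 7 (remaining 170 GB)
211 GB → tape 8 (remaining 189 GB)
196 GB → tape 9 (remaining 204 GB)
119 GB → tape 4 (remaining 12 GB)
102 GB → tape 5 (remaining 41 GB)
100 GB → tape 6 (remaining 55 GB)
58 GB → tape 2 (remaining 0 GB)
39 GB → tape 3 (remaining 44 GB)
Final tapes: [391] [342,58] [317,39] [269,119] [257,102] [245,100] [230] [211] [196].

9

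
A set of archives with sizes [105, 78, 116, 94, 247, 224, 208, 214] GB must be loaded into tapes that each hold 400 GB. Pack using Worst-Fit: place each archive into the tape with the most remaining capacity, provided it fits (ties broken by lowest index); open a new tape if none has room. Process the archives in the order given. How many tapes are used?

Put 105 GB in tape 1; 295 GB remain.
Put 78 GB in tape 1; 217 GB remain.
Put 116 GB in tape 1; 101 GB remain.
Put 94 GB in tape 1; 7 GB remain.
Put 247 GB in tape 2; 153 GB remain.
Put 224 GB in tape 3; 176 GB remain.
Put 208 GB in tape 4; 192 GB remain.
Put 214 GB in tape 5; 186 GB remain.
Final tapes: [105,78,116,94] [247] [224] [208] [214].

5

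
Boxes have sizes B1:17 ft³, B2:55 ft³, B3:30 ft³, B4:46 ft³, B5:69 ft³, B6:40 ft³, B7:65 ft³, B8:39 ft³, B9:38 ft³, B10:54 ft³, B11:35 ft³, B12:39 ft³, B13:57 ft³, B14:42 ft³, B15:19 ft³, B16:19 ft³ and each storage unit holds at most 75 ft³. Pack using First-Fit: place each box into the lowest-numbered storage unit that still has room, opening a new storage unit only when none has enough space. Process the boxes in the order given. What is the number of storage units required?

11

B1 (17 ft³) → storage unit 1 (remaining 58 ft³)
B2 (55 ft³) → storage unit 1 (remaining 3 ft³)
B3 (30 ft³) → storage unit 2 (remaining 45 ft³)
B4 (46 ft³) → storage unit 3 (remaining 29 ft³)
B5 (69 ft³) → storage unit 4 (remaining 6 ft³)
B6 (40 ft³) → storage unit 2 (remaining 5 ft³)
B7 (65 ft³) → storage unit 5 (remaining 10 ft³)
B8 (39 ft³) → storage unit 6 (remaining 36 ft³)
B9 (38 ft³) → storage unit 7 (remaining 37 ft³)
B10 (54 ft³) → storage unit 8 (remaining 21 ft³)
B11 (35 ft³) → storage unit 6 (remaining 1 ft³)
B12 (39 ft³) → storage unit 9 (remaining 36 ft³)
B13 (57 ft³) → storage unit 10 (remaining 18 ft³)
B14 (42 ft³) → storage unit 11 (remaining 33 ft³)
B15 (19 ft³) → storage unit 3 (remaining 10 ft³)
B16 (19 ft³) → storage unit 7 (remaining 18 ft³)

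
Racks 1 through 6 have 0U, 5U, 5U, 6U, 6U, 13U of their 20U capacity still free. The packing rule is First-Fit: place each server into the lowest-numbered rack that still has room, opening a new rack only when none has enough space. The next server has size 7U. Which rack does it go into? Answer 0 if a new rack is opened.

Racks with room: rack 6 (13U).
The first with room is rack 6.

6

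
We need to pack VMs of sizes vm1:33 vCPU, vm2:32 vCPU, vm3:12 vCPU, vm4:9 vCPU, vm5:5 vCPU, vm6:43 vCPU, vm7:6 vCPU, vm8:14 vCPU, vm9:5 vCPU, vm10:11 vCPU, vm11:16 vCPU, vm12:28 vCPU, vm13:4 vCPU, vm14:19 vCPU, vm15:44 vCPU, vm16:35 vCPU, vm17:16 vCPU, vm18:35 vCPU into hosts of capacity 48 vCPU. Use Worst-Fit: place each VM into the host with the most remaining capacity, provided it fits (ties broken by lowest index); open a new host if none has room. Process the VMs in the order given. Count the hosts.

9

host 1: place vm1 (33 vCPU), 15 vCPU left
host 2: place vm2 (32 vCPU), 16 vCPU left
host 2: place vm3 (12 vCPU), 4 vCPU left
host 1: place vm4 (9 vCPU), 6 vCPU left
host 1: place vm5 (5 vCPU), 1 vCPU left
host 3: place vm6 (43 vCPU), 5 vCPU left
host 4: place vm7 (6 vCPU), 42 vCPU left
host 4: place vm8 (14 vCPU), 28 vCPU left
host 4: place vm9 (5 vCPU), 23 vCPU left
host 4: place vm10 (11 vCPU), 12 vCPU left
host 5: place vm11 (16 vCPU), 32 vCPU left
host 5: place vm12 (28 vCPU), 4 vCPU left
host 4: place vm13 (4 vCPU), 8 vCPU left
host 6: place vm14 (19 vCPU), 29 vCPU left
host 7: place vm15 (44 vCPU), 4 vCPU left
host 8: place vm16 (35 vCPU), 13 vCPU left
host 6: place vm17 (16 vCPU), 13 vCPU left
host 9: place vm18 (35 vCPU), 13 vCPU left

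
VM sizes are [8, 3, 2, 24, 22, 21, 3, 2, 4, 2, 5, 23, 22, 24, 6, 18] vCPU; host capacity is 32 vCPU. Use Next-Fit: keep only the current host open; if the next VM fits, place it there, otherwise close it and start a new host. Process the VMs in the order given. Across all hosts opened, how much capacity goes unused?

67

Put 8 vCPU in host 1; 24 vCPU remain.
Put 3 vCPU in host 1; 21 vCPU remain.
Put 2 vCPU in host 1; 19 vCPU remain.
Put 24 vCPU in host 2; 8 vCPU remain.
Put 22 vCPU in host 3; 10 vCPU remain.
Put 21 vCPU in host 4; 11 vCPU remain.
Put 3 vCPU in host 4; 8 vCPU remain.
Put 2 vCPU in host 4; 6 vCPU remain.
Put 4 vCPU in host 4; 2 vCPU remain.
Put 2 vCPU in host 4; 0 vCPU remain.
Put 5 vCPU in host 5; 27 vCPU remain.
Put 23 vCPU in host 5; 4 vCPU remain.
Put 22 vCPU in host 6; 10 vCPU remain.
Put 24 vCPU in host 7; 8 vCPU remain.
Put 6 vCPU in host 7; 2 vCPU remain.
Put 18 vCPU in host 8; 14 vCPU remain.
8 hosts × 32 vCPU = 256 vCPU; used 189 vCPU; unused 67 vCPU.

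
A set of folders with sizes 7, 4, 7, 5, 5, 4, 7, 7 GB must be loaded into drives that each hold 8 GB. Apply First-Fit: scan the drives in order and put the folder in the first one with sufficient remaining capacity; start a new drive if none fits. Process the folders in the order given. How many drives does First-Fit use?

7 GB → drive 1 (remaining 1 GB)
4 GB → drive 2 (remaining 4 GB)
7 GB → drive 3 (remaining 1 GB)
5 GB → drive 4 (remaining 3 GB)
5 GB → drive 5 (remaining 3 GB)
4 GB → drive 2 (remaining 0 GB)
7 GB → drive 6 (remaining 1 GB)
7 GB → drive 7 (remaining 1 GB)

7 drives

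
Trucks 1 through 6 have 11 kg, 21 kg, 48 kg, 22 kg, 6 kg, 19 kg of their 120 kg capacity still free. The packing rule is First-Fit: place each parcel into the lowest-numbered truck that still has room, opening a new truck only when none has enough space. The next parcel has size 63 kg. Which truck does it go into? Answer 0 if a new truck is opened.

No truck has ≥ 63 kg free, so a new truck is opened.

0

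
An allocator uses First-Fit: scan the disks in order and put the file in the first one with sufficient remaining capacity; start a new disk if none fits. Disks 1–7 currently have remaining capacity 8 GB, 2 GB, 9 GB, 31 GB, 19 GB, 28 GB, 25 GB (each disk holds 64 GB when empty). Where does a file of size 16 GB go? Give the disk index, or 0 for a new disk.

4

Disks with room: disk 4 (31 GB), disk 5 (19 GB), disk 6 (28 GB), disk 7 (25 GB).
The first with room is disk 4.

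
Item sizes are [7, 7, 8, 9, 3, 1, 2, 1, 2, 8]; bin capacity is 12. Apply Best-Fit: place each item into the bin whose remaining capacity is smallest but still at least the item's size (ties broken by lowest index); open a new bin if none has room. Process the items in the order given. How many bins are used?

5

bin 1: place 7, 5 left
bin 2: place 7, 5 left
bin 3: place 8, 4 left
bin 4: place 9, 3 left
bin 4: place 3, 0 left
bin 3: place 1, 3 left
bin 3: place 2, 1 left
bin 3: place 1, 0 left
bin 1: place 2, 3 left
bin 5: place 8, 4 left
Final bins: [7,2] [7] [8,1,2,1] [9,3] [8].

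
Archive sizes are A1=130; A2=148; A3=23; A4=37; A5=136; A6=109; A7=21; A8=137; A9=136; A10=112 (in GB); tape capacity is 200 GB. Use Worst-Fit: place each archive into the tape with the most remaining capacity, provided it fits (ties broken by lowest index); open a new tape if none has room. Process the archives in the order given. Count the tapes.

7 tapes

Put A1 (130 GB) in tape 1; 70 GB remain.
Put A2 (148 GB) in tape 2; 52 GB remain.
Put A3 (23 GB) in tape 1; 47 GB remain.
Put A4 (37 GB) in tape 2; 15 GB remain.
Put A5 (136 GB) in tape 3; 64 GB remain.
Put A6 (109 GB) in tape 4; 91 GB remain.
Put A7 (21 GB) in tape 4; 70 GB remain.
Put A8 (137 GB) in tape 5; 63 GB remain.
Put A9 (136 GB) in tape 6; 64 GB remain.
Put A10 (112 GB) in tape 7; 88 GB remain.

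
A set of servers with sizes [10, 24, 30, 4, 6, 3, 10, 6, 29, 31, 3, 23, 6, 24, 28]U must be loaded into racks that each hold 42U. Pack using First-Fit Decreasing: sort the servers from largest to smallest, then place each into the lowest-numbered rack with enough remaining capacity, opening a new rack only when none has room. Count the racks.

7 racks

Sorted descending: 31, 30, 29, 28, 24, 24, 23, 10, 10, 6, 6, 6, 4, 3, 3.
31U → rack 1 (remaining 11U)
30U → rack 2 (remaining 12U)
29U → rack 3 (remaining 13U)
28U → rack 4 (remaining 14U)
24U → rack 5 (remaining 18U)
24U → rack 6 (remaining 18U)
23U → rack 7 (remaining 19U)
10U → rack 1 (remaining 1U)
10U → rack 2 (remaining 2U)
6U → rack 3 (remaining 7U)
6U → rack 3 (remaining 1U)
6U → rack 4 (remaining 8U)
4U → rack 4 (remaining 4U)
3U → rack 4 (remaining 1U)
3U → rack 5 (remaining 15U)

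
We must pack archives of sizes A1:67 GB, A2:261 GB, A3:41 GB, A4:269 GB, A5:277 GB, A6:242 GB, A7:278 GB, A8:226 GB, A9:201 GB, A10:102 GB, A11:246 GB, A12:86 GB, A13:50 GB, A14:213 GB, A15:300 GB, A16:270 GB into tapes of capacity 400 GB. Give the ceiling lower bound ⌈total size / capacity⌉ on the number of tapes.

Total size = 67 + 261 + 41 + 269 + 277 + 242 + 278 + 226 + 201 + 102 + 246 + 86 + 50 + 213 + 300 + 270 = 3129 GB.
⌈3129 / 400⌉ = 8.

8 tapes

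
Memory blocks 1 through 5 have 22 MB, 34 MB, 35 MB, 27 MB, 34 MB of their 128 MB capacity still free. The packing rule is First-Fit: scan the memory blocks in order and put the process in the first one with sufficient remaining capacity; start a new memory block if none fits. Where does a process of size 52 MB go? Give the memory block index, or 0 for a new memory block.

0

No memory block has ≥ 52 MB free, so a new memory block is opened.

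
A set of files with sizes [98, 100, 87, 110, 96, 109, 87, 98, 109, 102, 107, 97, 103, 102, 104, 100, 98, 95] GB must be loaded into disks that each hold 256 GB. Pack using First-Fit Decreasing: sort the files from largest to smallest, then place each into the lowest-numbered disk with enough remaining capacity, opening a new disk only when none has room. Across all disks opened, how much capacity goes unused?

502

Sorted descending: 110, 109, 109, 107, 104, 103, 102, 102, 100, 100, 98, 98, 98, 97, 96, 95, 87, 87.
Put 110 GB in disk 1; 146 GB remain.
Put 109 GB in disk 1; 37 GB remain.
Put 109 GB in disk 2; 147 GB remain.
Put 107 GB in disk 2; 40 GB remain.
Put 104 GB in disk 3; 152 GB remain.
Put 103 GB in disk 3; 49 GB remain.
Put 102 GB in disk 4; 154 GB remain.
Put 102 GB in disk 4; 52 GB remain.
Put 100 GB in disk 5; 156 GB remain.
Put 100 GB in disk 5; 56 GB remain.
Put 98 GB in disk 6; 158 GB remain.
Put 98 GB in disk 6; 60 GB remain.
Put 98 GB in disk 7; 158 GB remain.
Put 97 GB in disk 7; 61 GB remain.
Put 96 GB in disk 8; 160 GB remain.
Put 95 GB in disk 8; 65 GB remain.
Put 87 GB in disk 9; 169 GB remain.
Put 87 GB in disk 9; 82 GB remain.
9 disks × 256 GB = 2304 GB; used 1802 GB; unused 502 GB.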